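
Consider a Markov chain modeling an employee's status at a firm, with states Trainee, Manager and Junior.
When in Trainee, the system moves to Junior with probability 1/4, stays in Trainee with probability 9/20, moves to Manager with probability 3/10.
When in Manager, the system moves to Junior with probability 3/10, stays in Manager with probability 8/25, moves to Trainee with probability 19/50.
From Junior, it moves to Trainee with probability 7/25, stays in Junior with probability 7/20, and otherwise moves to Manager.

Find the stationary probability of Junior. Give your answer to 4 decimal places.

Let the stationary distribution be π with π = πP and π_1 + π_2 + π_3 = 1.
π_1 = 0.45·π_1 + 0.38·π_2 + 0.28·π_3
π_2 = 0.3·π_1 + 0.32·π_2 + 0.37·π_3
Solving with the normalization constraint gives π = (0.3768, 0.3273, 0.2960).
So the stationary probability of Junior is 0.2960.

0.2960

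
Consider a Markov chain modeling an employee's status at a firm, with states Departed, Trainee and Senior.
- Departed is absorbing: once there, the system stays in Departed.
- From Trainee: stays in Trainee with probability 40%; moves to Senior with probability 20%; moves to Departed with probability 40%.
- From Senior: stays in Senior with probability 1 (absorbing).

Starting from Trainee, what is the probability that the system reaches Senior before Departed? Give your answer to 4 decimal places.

0.3333

Let h(s) be the probability of absorption at Senior starting from transient state s. Then h(Senior) = 1 and h(Departed) = 0. By first-step analysis:
h(Trainee) = 0.4·0 + 0.4·h(Trainee) + 0.2·1
Solving: h(Trainee) = 0.3333.
Starting from Trainee, the probability is 0.3333.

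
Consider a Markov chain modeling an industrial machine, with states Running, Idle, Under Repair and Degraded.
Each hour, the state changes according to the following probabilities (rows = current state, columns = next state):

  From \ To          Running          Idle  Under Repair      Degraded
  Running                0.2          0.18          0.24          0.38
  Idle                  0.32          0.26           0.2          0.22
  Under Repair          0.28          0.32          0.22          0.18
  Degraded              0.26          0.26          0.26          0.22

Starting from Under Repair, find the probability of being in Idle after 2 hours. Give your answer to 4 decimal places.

Propagate the distribution vector 2 hours from Under Repair.
After 0 hours: (0.0000, 0.0000, 1.0000, 0.0000)
After 1 hour: (0.2800, 0.3200, 0.2200, 0.1800)
After 2 hours: (0.2668, 0.2508, 0.2264, 0.2560)
P(in Idle after 2 hours) = 0.2508

0.2508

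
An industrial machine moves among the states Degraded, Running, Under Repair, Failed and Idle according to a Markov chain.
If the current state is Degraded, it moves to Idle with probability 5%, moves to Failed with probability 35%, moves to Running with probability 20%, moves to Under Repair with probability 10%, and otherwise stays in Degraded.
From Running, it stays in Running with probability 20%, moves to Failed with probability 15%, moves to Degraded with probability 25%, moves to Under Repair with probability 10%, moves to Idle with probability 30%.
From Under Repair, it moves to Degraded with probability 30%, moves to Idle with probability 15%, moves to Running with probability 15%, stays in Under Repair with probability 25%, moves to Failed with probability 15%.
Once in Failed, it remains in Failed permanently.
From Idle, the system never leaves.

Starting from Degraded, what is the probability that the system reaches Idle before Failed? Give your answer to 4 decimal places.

Let h(s) be the probability of absorption at Idle starting from transient state s. Then h(Idle) = 1 and h(Failed) = 0. By first-step analysis:
h(Degraded) = 0.3·h(Degraded) + 0.2·h(Running) + 0.1·h(Under Repair) + 0.35·0 + 0.05·1
h(Running) = 0.25·h(Degraded) + 0.2·h(Running) + 0.1·h(Under Repair) + 0.15·0 + 0.3·1
h(Under Repair) = 0.3·h(Degraded) + 0.15·h(Running) + 0.25·h(Under Repair) + 0.15·0 + 0.15·1
Solving: h(Degraded) = 0.2772, h(Running) = 0.5133, h(Under Repair) = 0.4135.
Starting from Degraded, the probability is 0.2772.

0.2772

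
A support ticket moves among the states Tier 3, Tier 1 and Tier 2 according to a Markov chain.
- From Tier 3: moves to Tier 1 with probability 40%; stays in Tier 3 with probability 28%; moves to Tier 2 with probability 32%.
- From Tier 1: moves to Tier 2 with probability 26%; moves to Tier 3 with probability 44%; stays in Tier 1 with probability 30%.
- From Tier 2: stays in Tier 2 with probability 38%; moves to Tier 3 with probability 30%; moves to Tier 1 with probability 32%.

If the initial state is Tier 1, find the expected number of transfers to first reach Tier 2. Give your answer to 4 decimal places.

Let t(s) be the expected number of transfers to first reach Tier 2 from state s, with t(Tier 2) = 0. Conditioning on the first transfer:
t(Tier 3) = 1 + 0.28·t(Tier 3) + 0.4·t(Tier 1)
t(Tier 1) = 1 + 0.44·t(Tier 3) + 0.3·t(Tier 1)
Solving: t(Tier 3) = 3.3537, t(Tier 1) = 3.5366.
Expected transfers from Tier 1 to Tier 2: 3.5366.

3.5366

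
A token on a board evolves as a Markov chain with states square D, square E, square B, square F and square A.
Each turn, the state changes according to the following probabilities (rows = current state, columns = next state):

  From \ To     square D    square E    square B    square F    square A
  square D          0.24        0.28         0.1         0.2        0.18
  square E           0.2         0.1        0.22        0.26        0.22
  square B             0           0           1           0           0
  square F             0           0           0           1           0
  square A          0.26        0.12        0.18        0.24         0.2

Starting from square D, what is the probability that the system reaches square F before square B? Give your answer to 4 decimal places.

Let h(s) be the probability of absorption at square F starting from transient state s. Then h(square F) = 1 and h(square B) = 0. By first-step analysis:
h(square D) = 0.24·h(square D) + 0.28·h(square E) + 0.1·0 + 0.2·1 + 0.18·h(square A)
h(square E) = 0.2·h(square D) + 0.1·h(square E) + 0.22·0 + 0.26·1 + 0.22·h(square A)
h(square A) = 0.26·h(square D) + 0.12·h(square E) + 0.18·0 + 0.24·1 + 0.2·h(square A)
Solving: h(square D) = 0.6103, h(square E) = 0.5671, h(square A) = 0.5834.
Starting from square D, the probability is 0.6103.

0.6103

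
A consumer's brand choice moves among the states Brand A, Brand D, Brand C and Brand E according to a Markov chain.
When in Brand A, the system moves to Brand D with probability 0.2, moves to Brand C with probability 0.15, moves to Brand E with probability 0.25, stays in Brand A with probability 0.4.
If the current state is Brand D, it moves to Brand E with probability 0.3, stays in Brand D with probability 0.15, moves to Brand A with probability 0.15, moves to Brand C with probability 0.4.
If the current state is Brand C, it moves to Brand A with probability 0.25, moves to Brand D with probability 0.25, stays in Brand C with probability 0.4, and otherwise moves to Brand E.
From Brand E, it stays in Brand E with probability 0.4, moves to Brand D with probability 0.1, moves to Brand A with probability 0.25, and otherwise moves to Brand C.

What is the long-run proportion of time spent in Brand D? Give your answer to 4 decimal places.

0.1804

Let the stationary distribution be π with π = πP and π_1 + π_2 + π_3 + π_4 = 1.
π_1 = 0.4·π_1 + 0.15·π_2 + 0.25·π_3 + 0.25·π_4
π_2 = 0.2·π_1 + 0.15·π_2 + 0.25·π_3 + 0.1·π_4
π_3 = 0.15·π_1 + 0.4·π_2 + 0.4·π_3 + 0.25·π_4
Solving with the normalization constraint gives π = (0.2729, 0.1804, 0.2938, 0.2529).
So the stationary probability of Brand D is 0.1804.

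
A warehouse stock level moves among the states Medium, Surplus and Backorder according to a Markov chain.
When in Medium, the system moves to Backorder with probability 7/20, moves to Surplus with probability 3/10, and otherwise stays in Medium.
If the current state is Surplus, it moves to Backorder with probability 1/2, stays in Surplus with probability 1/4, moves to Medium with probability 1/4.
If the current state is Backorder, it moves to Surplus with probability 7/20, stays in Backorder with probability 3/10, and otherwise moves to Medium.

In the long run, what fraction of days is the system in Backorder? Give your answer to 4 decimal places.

Let the stationary distribution be π with π = πP and π_1 + π_2 + π_3 = 1.
π_1 = 0.35·π_1 + 0.25·π_2 + 0.35·π_3
π_2 = 0.3·π_1 + 0.25·π_2 + 0.35·π_3
Solving with the normalization constraint gives π = (0.3196, 0.3037, 0.3767).
So the stationary probability of Backorder is 0.3767.

0.3767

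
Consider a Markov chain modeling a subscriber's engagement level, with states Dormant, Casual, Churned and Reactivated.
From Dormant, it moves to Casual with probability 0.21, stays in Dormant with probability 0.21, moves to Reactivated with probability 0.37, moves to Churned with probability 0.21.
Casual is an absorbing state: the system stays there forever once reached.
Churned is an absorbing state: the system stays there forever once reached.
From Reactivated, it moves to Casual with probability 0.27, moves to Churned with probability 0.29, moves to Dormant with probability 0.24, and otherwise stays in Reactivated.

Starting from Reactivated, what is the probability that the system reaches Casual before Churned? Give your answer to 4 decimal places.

Let h(s) be the probability of absorption at Casual starting from transient state s. Then h(Casual) = 1 and h(Churned) = 0. By first-step analysis:
h(Dormant) = 0.21·h(Dormant) + 0.21·1 + 0.21·0 + 0.37·h(Reactivated)
h(Reactivated) = 0.24·h(Dormant) + 0.27·1 + 0.29·0 + 0.2·h(Reactivated)
Solving: h(Dormant) = 0.4932, h(Reactivated) = 0.4855.
Starting from Reactivated, the probability is 0.4855.

0.4855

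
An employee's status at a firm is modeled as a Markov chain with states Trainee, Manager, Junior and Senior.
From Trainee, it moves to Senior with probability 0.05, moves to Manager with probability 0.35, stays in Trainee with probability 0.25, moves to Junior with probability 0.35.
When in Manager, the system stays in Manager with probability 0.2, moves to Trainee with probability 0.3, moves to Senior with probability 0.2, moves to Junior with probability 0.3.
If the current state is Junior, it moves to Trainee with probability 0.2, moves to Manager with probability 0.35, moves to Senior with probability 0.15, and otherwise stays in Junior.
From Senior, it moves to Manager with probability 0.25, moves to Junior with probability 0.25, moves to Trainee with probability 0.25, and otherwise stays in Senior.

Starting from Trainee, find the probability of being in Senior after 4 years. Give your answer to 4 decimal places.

0.1551

Propagate the distribution vector 4 years from Trainee.
After 0 years: (1.0000, 0.0000, 0.0000, 0.0000)
After 1 year: (0.2500, 0.3500, 0.3500, 0.0500)
After 2 years: (0.2500, 0.2925, 0.3100, 0.1475)
After 3 years: (0.2491, 0.2914, 0.3051, 0.1544)
After 4 years: (0.2493, 0.2909, 0.3047, 0.1551)
P(in Senior after 4 years) = 0.1551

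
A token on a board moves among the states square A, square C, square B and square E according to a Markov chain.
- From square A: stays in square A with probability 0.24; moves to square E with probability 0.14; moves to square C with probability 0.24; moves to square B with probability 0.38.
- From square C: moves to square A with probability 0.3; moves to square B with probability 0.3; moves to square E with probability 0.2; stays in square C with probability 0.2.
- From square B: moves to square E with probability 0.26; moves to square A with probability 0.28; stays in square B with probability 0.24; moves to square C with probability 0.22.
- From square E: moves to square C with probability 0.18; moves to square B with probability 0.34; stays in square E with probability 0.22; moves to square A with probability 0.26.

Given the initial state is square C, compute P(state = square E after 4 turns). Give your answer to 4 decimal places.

0.2066

Propagate the distribution vector 4 turns from square C.
After 0 turns: (0.0000, 1.0000, 0.0000, 0.0000)
After 1 turn: (0.3000, 0.2000, 0.3000, 0.2000)
After 2 turns: (0.2680, 0.2140, 0.3140, 0.2040)
After 3 turns: (0.2695, 0.2129, 0.3108, 0.2068)
After 4 turns: (0.2693, 0.2129, 0.3112, 0.2066)
P(in square E after 4 turns) = 0.2066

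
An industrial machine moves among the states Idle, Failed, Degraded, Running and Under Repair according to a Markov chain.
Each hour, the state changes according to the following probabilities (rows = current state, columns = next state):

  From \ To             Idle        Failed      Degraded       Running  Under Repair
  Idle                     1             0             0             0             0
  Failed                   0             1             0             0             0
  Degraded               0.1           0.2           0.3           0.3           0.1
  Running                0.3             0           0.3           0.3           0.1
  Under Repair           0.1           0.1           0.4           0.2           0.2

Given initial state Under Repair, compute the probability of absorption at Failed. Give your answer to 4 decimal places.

0.4154

Let h(s) be the probability of absorption at Failed starting from transient state s. Then h(Failed) = 1 and h(Idle) = 0. By first-step analysis:
h(Degraded) = 0.1·0 + 0.2·1 + 0.3·h(Degraded) + 0.3·h(Running) + 0.1·h(Under Repair)
h(Running) = 0.3·0 + 0.3·h(Degraded) + 0.3·h(Running) + 0.1·h(Under Repair)
h(Under Repair) = 0.1·0 + 0.1·1 + 0.4·h(Degraded) + 0.2·h(Running) + 0.2·h(Under Repair)
Solving: h(Degraded) = 0.4538, h(Running) = 0.2538, h(Under Repair) = 0.4154.
Starting from Under Repair, the probability is 0.4154.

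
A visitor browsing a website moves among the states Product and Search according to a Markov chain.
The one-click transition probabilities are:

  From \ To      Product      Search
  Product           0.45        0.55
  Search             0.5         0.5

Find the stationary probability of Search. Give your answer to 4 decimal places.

Let the stationary distribution be π with π = πP and π_1 + π_2 = 1.
π_1 = 0.45·π_1 + 0.5·π_2
Solving with the normalization constraint gives π = (0.4762, 0.5238).
So the stationary probability of Search is 0.5238.

0.5238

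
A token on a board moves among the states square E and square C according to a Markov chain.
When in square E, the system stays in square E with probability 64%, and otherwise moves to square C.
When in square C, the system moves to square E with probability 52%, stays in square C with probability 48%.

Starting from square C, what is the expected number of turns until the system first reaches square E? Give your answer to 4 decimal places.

Let t(s) be the expected number of turns to first reach square E from state s, with t(square E) = 0. Conditioning on the first turn:
t(square C) = 1 + 0.48·t(square C)
Solving: t(square C) = 1.9231.
Expected turns from square C to square E: 1.9231.

1.9231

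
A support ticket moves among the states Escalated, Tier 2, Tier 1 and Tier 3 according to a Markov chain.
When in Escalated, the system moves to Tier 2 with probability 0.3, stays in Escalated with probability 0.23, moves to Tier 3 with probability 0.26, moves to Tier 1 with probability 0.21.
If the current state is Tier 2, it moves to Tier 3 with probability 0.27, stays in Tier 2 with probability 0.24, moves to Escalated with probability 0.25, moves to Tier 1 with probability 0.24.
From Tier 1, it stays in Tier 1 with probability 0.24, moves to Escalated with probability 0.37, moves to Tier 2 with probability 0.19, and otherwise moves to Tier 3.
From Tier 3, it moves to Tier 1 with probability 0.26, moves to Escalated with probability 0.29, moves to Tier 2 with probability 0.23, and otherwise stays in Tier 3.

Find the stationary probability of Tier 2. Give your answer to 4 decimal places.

Let the stationary distribution be π with π = πP and π_1 + π_2 + π_3 + π_4 = 1.
π_1 = 0.23·π_1 + 0.25·π_2 + 0.37·π_3 + 0.29·π_4
π_2 = 0.3·π_1 + 0.24·π_2 + 0.19·π_3 + 0.23·π_4
π_3 = 0.21·π_1 + 0.24·π_2 + 0.24·π_3 + 0.26·π_4
Solving with the normalization constraint gives π = (0.2823, 0.2427, 0.2363, 0.2387).
So the stationary probability of Tier 2 is 0.2427.

0.2427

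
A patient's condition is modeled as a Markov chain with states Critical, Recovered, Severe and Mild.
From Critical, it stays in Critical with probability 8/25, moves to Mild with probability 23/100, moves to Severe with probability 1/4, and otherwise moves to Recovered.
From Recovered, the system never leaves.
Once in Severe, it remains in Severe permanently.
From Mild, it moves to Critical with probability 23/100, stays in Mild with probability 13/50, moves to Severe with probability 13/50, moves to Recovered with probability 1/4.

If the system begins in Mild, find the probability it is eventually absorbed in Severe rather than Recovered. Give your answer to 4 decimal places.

Let h(s) be the probability of absorption at Severe starting from transient state s. Then h(Severe) = 1 and h(Recovered) = 0. By first-step analysis:
h(Critical) = 0.32·h(Critical) + 0.2·0 + 0.25·1 + 0.23·h(Mild)
h(Mild) = 0.23·h(Critical) + 0.25·0 + 0.26·1 + 0.26·h(Mild)
Solving: h(Critical) = 0.5436, h(Mild) = 0.5203.
Starting from Mild, the probability is 0.5203.

0.5203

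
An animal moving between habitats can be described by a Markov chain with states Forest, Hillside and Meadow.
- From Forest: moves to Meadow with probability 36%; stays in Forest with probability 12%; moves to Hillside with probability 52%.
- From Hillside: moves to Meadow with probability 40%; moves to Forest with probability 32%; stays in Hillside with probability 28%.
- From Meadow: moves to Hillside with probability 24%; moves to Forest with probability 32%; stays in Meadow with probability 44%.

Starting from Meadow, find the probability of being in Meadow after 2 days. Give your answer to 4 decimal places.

Sum over the intermediate state after 1 day:
P = P(Meadow→Forest)·P(Forest→Meadow) + P(Meadow→Hillside)·P(Hillside→Meadow) + P(Meadow→Meadow)·P(Meadow→Meadow)
  = 0.32×0.36 + 0.24×0.4 + 0.44×0.44
  = 0.1152 + 0.0960 + 0.1936 = 0.4048

0.4048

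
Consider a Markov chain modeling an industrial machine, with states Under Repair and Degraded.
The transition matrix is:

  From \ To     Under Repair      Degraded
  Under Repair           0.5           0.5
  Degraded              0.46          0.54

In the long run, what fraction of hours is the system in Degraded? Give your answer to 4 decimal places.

0.5208

Let the stationary distribution be π with π = πP and π_1 + π_2 = 1.
π_1 = 0.5·π_1 + 0.46·π_2
Solving with the normalization constraint gives π = (0.4792, 0.5208).
So the stationary probability of Degraded is 0.5208.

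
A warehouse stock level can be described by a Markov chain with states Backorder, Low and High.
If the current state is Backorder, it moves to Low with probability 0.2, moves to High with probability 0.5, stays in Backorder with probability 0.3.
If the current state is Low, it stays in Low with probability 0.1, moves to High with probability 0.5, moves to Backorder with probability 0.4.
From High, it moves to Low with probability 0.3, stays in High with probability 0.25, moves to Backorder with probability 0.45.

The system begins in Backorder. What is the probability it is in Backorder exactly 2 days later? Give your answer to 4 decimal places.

Sum over the intermediate state after 1 day:
P = P(Backorder→Backorder)·P(Backorder→Backorder) + P(Backorder→Low)·P(Low→Backorder) + P(Backorder→High)·P(High→Backorder)
  = 0.3×0.3 + 0.2×0.4 + 0.5×0.45
  = 0.0900 + 0.0800 + 0.2250 = 0.3950

0.3950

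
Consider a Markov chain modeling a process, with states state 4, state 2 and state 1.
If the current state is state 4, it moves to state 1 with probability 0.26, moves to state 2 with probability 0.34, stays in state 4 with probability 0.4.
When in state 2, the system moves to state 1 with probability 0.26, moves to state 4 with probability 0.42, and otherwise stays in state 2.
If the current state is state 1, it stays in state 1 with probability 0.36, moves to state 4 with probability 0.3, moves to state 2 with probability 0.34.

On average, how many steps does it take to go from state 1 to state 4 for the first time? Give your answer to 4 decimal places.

Let t(s) be the expected number of steps to first reach state 4 from state s, with t(state 4) = 0. Conditioning on the first step:
t(state 2) = 1 + 0.32·t(state 2) + 0.26·t(state 1)
t(state 1) = 1 + 0.34·t(state 2) + 0.36·t(state 1)
Solving: t(state 2) = 2.5952, t(state 1) = 2.9412.
Expected steps from state 1 to state 4: 2.9412.

2.9412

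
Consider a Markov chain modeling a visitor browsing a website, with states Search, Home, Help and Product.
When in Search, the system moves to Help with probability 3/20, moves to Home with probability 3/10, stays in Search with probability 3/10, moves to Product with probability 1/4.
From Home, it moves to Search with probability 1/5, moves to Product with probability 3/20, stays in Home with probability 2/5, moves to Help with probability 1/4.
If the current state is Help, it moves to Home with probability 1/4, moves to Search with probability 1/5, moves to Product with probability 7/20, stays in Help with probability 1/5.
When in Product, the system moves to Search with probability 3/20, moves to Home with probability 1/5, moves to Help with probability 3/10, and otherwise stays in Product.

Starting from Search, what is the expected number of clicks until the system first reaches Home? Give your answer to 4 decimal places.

Let t(s) be the expected number of clicks to first reach Home from state s, with t(Home) = 0. Conditioning on the first click:
t(Search) = 1 + 0.3·t(Search) + 0.15·t(Help) + 0.25·t(Product)
t(Help) = 1 + 0.2·t(Search) + 0.2·t(Help) + 0.35·t(Product)
t(Product) = 1 + 0.15·t(Search) + 0.3·t(Help) + 0.35·t(Product)
Solving: t(Search) = 3.8510, t(Help) = 4.1032, t(Product) = 4.3209.
Expected clicks from Search to Home: 3.8510.

3.8510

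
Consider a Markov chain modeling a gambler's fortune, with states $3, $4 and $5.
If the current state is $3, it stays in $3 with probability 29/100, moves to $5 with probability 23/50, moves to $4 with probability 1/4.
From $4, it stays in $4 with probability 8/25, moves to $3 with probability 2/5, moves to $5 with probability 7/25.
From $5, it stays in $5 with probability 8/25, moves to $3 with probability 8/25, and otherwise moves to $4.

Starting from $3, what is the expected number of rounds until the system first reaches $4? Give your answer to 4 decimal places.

3.3969

Let t(s) be the expected number of rounds to first reach $4 from state s, with t($4) = 0. Conditioning on the first round:
t($3) = 1 + 0.29·t($3) + 0.46·t($5)
t($5) = 1 + 0.32·t($3) + 0.32·t($5)
Solving: t($3) = 3.3969, t($5) = 3.0691.
Expected rounds from $3 to $4: 3.3969.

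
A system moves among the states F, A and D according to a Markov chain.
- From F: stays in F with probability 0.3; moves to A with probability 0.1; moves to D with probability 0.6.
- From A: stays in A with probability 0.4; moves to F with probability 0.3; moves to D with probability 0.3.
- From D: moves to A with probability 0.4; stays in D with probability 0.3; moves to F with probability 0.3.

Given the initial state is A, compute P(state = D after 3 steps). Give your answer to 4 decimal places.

Propagate the distribution vector 3 steps from A.
After 0 steps: (0.0000, 1.0000, 0.0000)
After 1 step: (0.3000, 0.4000, 0.3000)
After 2 steps: (0.3000, 0.3100, 0.3900)
After 3 steps: (0.3000, 0.3100, 0.3900)
P(in D after 3 steps) = 0.3900

0.3900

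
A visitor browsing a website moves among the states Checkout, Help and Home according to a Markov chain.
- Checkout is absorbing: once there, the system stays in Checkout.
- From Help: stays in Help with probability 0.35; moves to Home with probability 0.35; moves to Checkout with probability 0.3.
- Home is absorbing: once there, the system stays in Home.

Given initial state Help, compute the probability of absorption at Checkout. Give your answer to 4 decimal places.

0.4615

Let h(s) be the probability of absorption at Checkout starting from transient state s. Then h(Checkout) = 1 and h(Home) = 0. By first-step analysis:
h(Help) = 0.3·1 + 0.35·h(Help) + 0.35·0
Solving: h(Help) = 0.4615.
Starting from Help, the probability is 0.4615.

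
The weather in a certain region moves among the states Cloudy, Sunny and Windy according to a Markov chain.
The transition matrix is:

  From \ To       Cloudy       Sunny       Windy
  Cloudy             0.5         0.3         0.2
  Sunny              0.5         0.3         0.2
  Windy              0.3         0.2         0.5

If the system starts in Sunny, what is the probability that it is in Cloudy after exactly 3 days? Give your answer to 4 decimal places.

Propagate the distribution vector 3 days from Sunny.
After 0 days: (0.0000, 1.0000, 0.0000)
After 1 day: (0.5000, 0.3000, 0.2000)
After 2 days: (0.4600, 0.2800, 0.2600)
After 3 days: (0.4480, 0.2740, 0.2780)
P(in Cloudy after 3 days) = 0.4480

0.4480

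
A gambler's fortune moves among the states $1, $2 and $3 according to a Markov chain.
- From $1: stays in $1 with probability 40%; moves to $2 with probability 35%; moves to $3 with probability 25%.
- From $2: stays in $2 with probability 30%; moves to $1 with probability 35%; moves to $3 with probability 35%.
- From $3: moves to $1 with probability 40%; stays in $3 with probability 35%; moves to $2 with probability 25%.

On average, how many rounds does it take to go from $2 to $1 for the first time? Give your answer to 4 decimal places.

Let t(s) be the expected number of rounds to first reach $1 from state s, with t($1) = 0. Conditioning on the first round:
t($2) = 1 + 0.3·t($2) + 0.35·t($3)
t($3) = 1 + 0.25·t($2) + 0.35·t($3)
Solving: t($2) = 2.7211, t($3) = 2.5850.
Expected rounds from $2 to $1: 2.7211.

2.7211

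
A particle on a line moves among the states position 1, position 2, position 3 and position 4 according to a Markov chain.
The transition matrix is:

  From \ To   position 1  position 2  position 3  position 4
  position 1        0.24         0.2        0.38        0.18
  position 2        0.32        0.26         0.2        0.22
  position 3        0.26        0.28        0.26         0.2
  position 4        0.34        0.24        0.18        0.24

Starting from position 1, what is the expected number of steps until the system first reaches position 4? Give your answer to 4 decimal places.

5.1137

Let t(s) be the expected number of steps to first reach position 4 from state s, with t(position 4) = 0. Conditioning on the first step:
t(position 1) = 1 + 0.24·t(position 1) + 0.2·t(position 2) + 0.38·t(position 3)
t(position 2) = 1 + 0.32·t(position 1) + 0.26·t(position 2) + 0.2·t(position 3)
t(position 3) = 1 + 0.26·t(position 1) + 0.28·t(position 2) + 0.26·t(position 3)
Solving: t(position 1) = 5.1137, t(position 2) = 4.9162, t(position 3) = 5.0082.
Expected steps from position 1 to position 4: 5.1137.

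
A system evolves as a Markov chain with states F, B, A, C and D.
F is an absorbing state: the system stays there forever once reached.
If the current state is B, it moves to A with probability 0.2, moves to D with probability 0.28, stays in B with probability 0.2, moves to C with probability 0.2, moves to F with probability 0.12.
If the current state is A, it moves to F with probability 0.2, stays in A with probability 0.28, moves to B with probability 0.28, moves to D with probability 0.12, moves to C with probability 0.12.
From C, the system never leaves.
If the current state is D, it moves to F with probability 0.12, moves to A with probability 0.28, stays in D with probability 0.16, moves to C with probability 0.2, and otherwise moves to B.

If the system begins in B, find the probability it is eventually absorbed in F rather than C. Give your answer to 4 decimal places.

Let h(s) be the probability of absorption at F starting from transient state s. Then h(F) = 1 and h(C) = 0. By first-step analysis:
h(B) = 0.12·1 + 0.2·h(B) + 0.2·h(A) + 0.2·0 + 0.28·h(D)
h(A) = 0.2·1 + 0.28·h(B) + 0.28·h(A) + 0.12·0 + 0.12·h(D)
h(D) = 0.12·1 + 0.24·h(B) + 0.28·h(A) + 0.2·0 + 0.16·h(D)
Solving: h(B) = 0.4340, h(A) = 0.5199, h(D) = 0.4402.
Starting from B, the probability is 0.4340.

0.4340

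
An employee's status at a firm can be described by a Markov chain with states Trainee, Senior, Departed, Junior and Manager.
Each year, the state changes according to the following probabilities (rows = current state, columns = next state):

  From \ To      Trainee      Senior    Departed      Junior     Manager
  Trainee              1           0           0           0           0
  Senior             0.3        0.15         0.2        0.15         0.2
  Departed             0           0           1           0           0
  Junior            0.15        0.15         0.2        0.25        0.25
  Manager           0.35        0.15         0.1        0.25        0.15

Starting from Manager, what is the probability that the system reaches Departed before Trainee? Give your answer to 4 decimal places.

Let h(s) be the probability of absorption at Departed starting from transient state s. Then h(Departed) = 1 and h(Trainee) = 0. By first-step analysis:
h(Senior) = 0.3·0 + 0.15·h(Senior) + 0.2·1 + 0.15·h(Junior) + 0.2·h(Manager)
h(Junior) = 0.15·0 + 0.15·h(Senior) + 0.2·1 + 0.25·h(Junior) + 0.25·h(Manager)
h(Manager) = 0.35·0 + 0.15·h(Senior) + 0.1·1 + 0.25·h(Junior) + 0.15·h(Manager)
Solving: h(Senior) = 0.3900, h(Junior) = 0.4510, h(Manager) = 0.3191.
Starting from Manager, the probability is 0.3191.

0.3191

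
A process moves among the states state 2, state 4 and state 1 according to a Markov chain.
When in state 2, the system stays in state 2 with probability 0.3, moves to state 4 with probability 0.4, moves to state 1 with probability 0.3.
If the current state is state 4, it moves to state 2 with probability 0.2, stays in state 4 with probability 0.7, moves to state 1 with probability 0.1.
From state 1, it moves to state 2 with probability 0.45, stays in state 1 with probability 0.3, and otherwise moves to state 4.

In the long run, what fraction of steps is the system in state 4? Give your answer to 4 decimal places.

Let the stationary distribution be π with π = πP and π_1 + π_2 + π_3 = 1.
π_1 = 0.3·π_1 + 0.2·π_2 + 0.45·π_3
π_2 = 0.4·π_1 + 0.7·π_2 + 0.25·π_3
Solving with the normalization constraint gives π = (0.2761, 0.5299, 0.1940).
So the stationary probability of state 4 is 0.5299.

0.5299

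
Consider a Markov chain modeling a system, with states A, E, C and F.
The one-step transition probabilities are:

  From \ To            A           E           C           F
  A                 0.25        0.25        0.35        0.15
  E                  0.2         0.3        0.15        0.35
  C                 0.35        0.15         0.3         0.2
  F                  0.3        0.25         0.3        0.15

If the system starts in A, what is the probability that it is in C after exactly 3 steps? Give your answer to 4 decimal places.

0.2799

Propagate the distribution vector 3 steps from A.
After 0 steps: (1.0000, 0.0000, 0.0000, 0.0000)
After 1 step: (0.2500, 0.2500, 0.3500, 0.1500)
After 2 steps: (0.2800, 0.2275, 0.2750, 0.2175)
After 3 steps: (0.2770, 0.2339, 0.2799, 0.2093)
P(in C after 3 steps) = 0.2799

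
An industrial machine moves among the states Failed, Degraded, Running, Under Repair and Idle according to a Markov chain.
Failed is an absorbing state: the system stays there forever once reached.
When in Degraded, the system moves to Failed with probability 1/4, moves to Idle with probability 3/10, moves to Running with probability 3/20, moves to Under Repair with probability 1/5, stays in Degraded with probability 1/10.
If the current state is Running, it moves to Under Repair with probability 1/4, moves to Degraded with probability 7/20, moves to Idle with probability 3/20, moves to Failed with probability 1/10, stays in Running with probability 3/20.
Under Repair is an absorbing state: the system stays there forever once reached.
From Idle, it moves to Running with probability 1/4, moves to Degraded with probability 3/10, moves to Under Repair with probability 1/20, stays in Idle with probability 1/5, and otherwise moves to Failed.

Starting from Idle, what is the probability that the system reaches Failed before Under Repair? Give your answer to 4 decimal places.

Let h(s) be the probability of absorption at Failed starting from transient state s. Then h(Failed) = 1 and h(Under Repair) = 0. By first-step analysis:
h(Degraded) = 0.25·1 + 0.1·h(Degraded) + 0.15·h(Running) + 0.2·0 + 0.3·h(Idle)
h(Running) = 0.1·1 + 0.35·h(Degraded) + 0.15·h(Running) + 0.25·0 + 0.15·h(Idle)
h(Idle) = 0.2·1 + 0.3·h(Degraded) + 0.25·h(Running) + 0.05·0 + 0.2·h(Idle)
Solving: h(Degraded) = 0.5521, h(Running) = 0.4505, h(Idle) = 0.5978.
Starting from Idle, the probability is 0.5978.

0.5978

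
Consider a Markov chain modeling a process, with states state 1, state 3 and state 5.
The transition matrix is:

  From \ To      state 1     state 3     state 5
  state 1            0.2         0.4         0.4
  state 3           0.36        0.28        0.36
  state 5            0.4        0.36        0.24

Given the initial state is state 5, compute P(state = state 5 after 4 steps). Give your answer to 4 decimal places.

0.3333

Propagate the distribution vector 4 steps from state 5.
After 0 steps: (0.0000, 0.0000, 1.0000)
After 1 step: (0.4000, 0.3600, 0.2400)
After 2 steps: (0.3056, 0.3472, 0.3472)
After 3 steps: (0.3250, 0.3444, 0.3306)
After 4 steps: (0.3212, 0.3454, 0.3333)
P(in state 5 after 4 steps) = 0.3333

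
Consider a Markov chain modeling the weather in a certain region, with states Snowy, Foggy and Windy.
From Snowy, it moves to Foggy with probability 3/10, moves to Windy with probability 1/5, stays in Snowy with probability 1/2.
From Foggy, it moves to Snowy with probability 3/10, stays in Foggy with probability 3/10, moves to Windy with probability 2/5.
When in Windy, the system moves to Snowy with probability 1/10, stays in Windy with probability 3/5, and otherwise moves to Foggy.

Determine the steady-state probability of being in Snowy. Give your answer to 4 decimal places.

0.2667

Let the stationary distribution be π with π = πP and π_1 + π_2 + π_3 = 1.
π_1 = 0.5·π_1 + 0.3·π_2 + 0.1·π_3
π_2 = 0.3·π_1 + 0.3·π_2 + 0.3·π_3
Solving with the normalization constraint gives π = (0.2667, 0.3000, 0.4333).
So the stationary probability of Snowy is 0.2667.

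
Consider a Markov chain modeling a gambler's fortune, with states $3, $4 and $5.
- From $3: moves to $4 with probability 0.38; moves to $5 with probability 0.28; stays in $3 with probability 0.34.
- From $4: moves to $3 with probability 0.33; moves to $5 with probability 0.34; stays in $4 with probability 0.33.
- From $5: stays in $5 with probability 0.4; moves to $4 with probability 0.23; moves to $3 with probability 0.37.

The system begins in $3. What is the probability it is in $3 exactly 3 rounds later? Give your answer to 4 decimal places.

0.3469

Propagate the distribution vector 3 rounds from $3.
After 0 rounds: (1.0000, 0.0000, 0.0000)
After 1 round: (0.3400, 0.3800, 0.2800)
After 2 rounds: (0.3446, 0.3190, 0.3364)
After 3 rounds: (0.3469, 0.3136, 0.3395)
P(in $3 after 3 rounds) = 0.3469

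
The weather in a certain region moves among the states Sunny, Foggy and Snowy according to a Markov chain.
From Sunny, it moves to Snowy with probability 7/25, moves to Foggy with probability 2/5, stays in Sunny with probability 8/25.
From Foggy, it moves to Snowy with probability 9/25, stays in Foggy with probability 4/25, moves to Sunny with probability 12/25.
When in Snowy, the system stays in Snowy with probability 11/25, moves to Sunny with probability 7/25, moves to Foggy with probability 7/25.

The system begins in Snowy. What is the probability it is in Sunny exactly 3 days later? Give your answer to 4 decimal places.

Propagate the distribution vector 3 days from Snowy.
After 0 days: (0.0000, 0.0000, 1.0000)
After 1 day: (0.2800, 0.2800, 0.4400)
After 2 days: (0.3472, 0.2800, 0.3728)
After 3 days: (0.3499, 0.2881, 0.3620)
P(in Sunny after 3 days) = 0.3499

0.3499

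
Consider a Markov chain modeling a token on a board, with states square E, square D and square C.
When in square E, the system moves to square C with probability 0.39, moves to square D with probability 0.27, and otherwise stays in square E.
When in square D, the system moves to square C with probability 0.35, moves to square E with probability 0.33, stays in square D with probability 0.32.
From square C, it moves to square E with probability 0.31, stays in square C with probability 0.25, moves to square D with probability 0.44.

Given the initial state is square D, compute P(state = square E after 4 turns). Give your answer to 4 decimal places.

0.3267

Propagate the distribution vector 4 turns from square D.
After 0 turns: (0.0000, 1.0000, 0.0000)
After 1 turn: (0.3300, 0.3200, 0.3500)
After 2 turns: (0.3263, 0.3455, 0.3282)
After 3 turns: (0.3267, 0.3431, 0.3302)
After 4 turns: (0.3267, 0.3433, 0.3300)
P(in square E after 4 turns) = 0.3267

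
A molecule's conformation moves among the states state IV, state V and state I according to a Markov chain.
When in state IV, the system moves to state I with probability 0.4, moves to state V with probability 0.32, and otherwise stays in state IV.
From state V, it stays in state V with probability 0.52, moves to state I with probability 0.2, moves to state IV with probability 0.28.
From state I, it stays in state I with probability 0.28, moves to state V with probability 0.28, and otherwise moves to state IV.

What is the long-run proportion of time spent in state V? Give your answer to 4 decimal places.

Let the stationary distribution be π with π = πP and π_1 + π_2 + π_3 = 1.
π_1 = 0.28·π_1 + 0.28·π_2 + 0.44·π_3
π_2 = 0.32·π_1 + 0.52·π_2 + 0.28·π_3
Solving with the normalization constraint gives π = (0.3261, 0.3856, 0.2883).
So the stationary probability of state V is 0.3856.

0.3856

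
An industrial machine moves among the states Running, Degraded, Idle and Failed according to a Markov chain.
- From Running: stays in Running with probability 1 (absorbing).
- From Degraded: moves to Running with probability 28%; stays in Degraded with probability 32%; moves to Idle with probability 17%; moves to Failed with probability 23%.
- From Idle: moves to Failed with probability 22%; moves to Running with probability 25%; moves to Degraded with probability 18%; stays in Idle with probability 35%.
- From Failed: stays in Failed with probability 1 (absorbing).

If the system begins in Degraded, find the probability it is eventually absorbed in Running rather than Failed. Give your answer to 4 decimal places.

0.5457

Let h(s) be the probability of absorption at Running starting from transient state s. Then h(Running) = 1 and h(Failed) = 0. By first-step analysis:
h(Degraded) = 0.28·1 + 0.32·h(Degraded) + 0.17·h(Idle) + 0.23·0
h(Idle) = 0.25·1 + 0.18·h(Degraded) + 0.35·h(Idle) + 0.22·0
Solving: h(Degraded) = 0.5457, h(Idle) = 0.5357.
Starting from Degraded, the probability is 0.5457.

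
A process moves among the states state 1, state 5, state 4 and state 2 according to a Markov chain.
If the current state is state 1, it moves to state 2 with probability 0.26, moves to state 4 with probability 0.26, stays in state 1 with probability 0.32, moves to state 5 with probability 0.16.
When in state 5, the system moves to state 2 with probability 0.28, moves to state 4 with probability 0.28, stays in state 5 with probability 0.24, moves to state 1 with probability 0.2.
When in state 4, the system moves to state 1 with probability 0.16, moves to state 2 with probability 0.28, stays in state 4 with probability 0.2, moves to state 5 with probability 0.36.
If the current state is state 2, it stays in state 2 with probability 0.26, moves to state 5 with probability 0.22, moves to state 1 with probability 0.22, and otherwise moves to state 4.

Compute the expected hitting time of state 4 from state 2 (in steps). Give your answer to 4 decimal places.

Let t(s) be the expected number of steps to first reach state 4 from state s, with t(state 4) = 0. Conditioning on the first step:
t(state 1) = 1 + 0.32·t(state 1) + 0.16·t(state 5) + 0.26·t(state 2)
t(state 5) = 1 + 0.2·t(state 1) + 0.24·t(state 5) + 0.28·t(state 2)
t(state 2) = 1 + 0.22·t(state 1) + 0.22·t(state 5) + 0.26·t(state 2)
Solving: t(state 1) = 3.6446, t(state 5) = 3.5621, t(state 2) = 3.4939.
Expected steps from state 2 to state 4: 3.4939.

3.4939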